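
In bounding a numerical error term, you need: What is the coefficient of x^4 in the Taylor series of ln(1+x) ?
ln(1 + x) = Σ (-1)^(n + 1) x^n/n
Coefficient of x^4 = (-1)^5/4 = -1/4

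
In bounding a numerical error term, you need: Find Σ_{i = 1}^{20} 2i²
= 2·n(n+1)(2n+1)/6 = 2·20·21·41/6 = 5740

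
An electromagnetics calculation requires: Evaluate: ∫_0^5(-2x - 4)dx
Step 1: Find antiderivative F(x) = -x^2-4x
Step 2: F(5) - F(0) = -45 - (0) = -45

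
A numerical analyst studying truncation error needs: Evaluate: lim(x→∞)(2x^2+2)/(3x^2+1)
Divide numerator and denominator by x^2:
lim (2+2/x^2)/(3+1/x^2)=2/3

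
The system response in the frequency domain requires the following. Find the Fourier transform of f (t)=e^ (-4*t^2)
The Fourier transform of a Gaussian e^(-a*t^2) is sqrt(pi/a)*e^(-omega^2/(4a)).
With a = 4: F(omega) = sqrt(pi)/2*e^(-omega^2/16)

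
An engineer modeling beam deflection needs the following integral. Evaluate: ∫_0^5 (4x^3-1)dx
Step 1: Find antiderivative F(x) = x^4 - x
Step 2: F(5) - F(0) = 620 - (0) = 620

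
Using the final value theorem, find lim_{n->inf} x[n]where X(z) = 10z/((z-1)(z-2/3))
Final value theorem: lim x[n]=lim_{z->1} (z-1)*X(z)
(z-1)*X(z)=10z/(z-2/3)
As z->1: 10/(1 - 2/3)=10/(1/3)=30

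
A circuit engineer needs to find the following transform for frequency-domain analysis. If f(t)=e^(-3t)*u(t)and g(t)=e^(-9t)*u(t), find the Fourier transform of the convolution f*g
By the convolution theorem: F{f*g}=F(omega)*G(omega)
F(omega)=1/(3 + j*omega), G(omega)=1/(9 + j*omega)
F{f*g}=1/((3 + j*omega)(9 + j*omega))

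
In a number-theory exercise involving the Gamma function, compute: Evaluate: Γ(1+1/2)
Γ(n + 1/2)=(2n)!√π/(4^n·n!)
=2√π/(4·1)=(1/2)·√π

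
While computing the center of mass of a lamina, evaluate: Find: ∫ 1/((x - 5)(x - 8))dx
Partial fractions: 1/((x-5)(x-8))=A/(x-5) + B/(x-8)
A=-1/3, B=1/3
∫ [-1/3· 1/(x-5) + 1/3· 1/(x-8)] dx
=(1/3)[ln|x-8| - ln|x-5|] + C

Answer: (1/3)·ln|(x-8)/(x-5)| + C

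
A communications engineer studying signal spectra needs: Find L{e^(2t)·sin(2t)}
First shifting: L{e^(at)f(t)}=F(s-a)
L{sin(2t)}=2/(s²+4)
Shift: 2/((s-2)²+4)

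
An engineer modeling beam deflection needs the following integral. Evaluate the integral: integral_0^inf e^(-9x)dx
integral_0^inf e^(-9x) dx = [-1/9*e^(-9x)]_0^inf
= 0 - (-1/9) = 1/9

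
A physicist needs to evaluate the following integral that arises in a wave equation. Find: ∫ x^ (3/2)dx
Power rule: ∫ x^(3/2) dx = x^(5/2)/(5/2)+C

Answer: (2/5)·x^(5/2)+C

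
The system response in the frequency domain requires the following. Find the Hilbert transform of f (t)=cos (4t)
The Hilbert transform shifts each frequency component by -pi/2.
H{cos(wt)}=sin(wt)
With w=4: H{cos(4t)}=sin(4t)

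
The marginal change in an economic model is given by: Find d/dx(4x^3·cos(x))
Product rule: (fg)'=f'g+fg'
f=4x^3, f'=12x^2
g=cos(x), g'=-sin(x)

Answer: 12x^2·cos(x)-4x^3·sin(x)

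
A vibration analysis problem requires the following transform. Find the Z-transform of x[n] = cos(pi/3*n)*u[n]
Z{cos(w0 * n) * u[n]}=z(z - cos(w0))/(z^2-2z * cos(w0)+1)
With w0=pi/3: X(z)=z(z - cos(pi/3))/(z^2-2z * cos(pi/3)+1)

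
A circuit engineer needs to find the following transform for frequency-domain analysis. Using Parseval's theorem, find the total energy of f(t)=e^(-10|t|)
Parseval's theorem: E = integral |f(t)|^2 dt = (1/2pi) integral |F(omega)|^2 domega
E = integral_{-inf}^{inf} e^(-20|t|) dt = 2*integral_0^inf e^(-20t) dt = 2/(2*10) = 1/10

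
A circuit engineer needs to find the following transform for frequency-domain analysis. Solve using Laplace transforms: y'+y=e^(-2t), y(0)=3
Take L: sY - 3+Y=1/(s+2)
Y(s+1)=1/(s+2)+3
Y=1/((s+2)(s+1))+3/(s+1)
Partial fractions: 1/((s+2)(s+1))=-1/(s+2)+1/(s+1)
So Y=-1/(s+2)+4/(s+1)
Inverse Laplace transform (L^(-1){1/(s+2)}=e^(-2t), L^(-1){1/(s+1)}=e^(-t)):

Answer: y(t)=-1·e^(-2t)+4·e^(-t)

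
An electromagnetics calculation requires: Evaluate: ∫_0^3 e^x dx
Antiderivative: e^x
Evaluate: (e^3 - 1)

Answer: e^3 - 1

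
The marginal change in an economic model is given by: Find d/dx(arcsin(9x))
d/dx[arcsin(u)]=u'/√(1-u²), u=9x, u'=9

Answer: 9/√(1-81x²)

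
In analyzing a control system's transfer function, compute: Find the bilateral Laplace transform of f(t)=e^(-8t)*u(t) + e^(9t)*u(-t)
For e^(-8t)*u(t): L=1/(s+8), Re(s) > -8
For e^(9t)*u(-t): L=-1/(s-9), Re(s) < 9
Combined: F(s)=1/(s+8)-1/(s-9), -8 < Re(s) < 9

Answer: 1/(s+8)-1/(s-9), ROC: -8 < Re(s) < 9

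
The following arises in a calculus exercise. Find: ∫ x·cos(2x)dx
By parts: u=x, dv=cos(2x) dx
du=dx, v=sin(2x)/2
=x·sin(2x)/2+cos(2x)/2²+C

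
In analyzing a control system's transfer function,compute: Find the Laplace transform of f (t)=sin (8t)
L{sin(wt)}=w/(s² + w²)
L{sin(8t)}=8/(s² + 64)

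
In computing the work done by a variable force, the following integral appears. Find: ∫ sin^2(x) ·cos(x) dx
Let u = sin(x), du = cos(x) dx
∫ u^2 du = u^3/3+C

Answer: sin^3(x)/3+C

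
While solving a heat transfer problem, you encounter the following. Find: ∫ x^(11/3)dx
Power rule: ∫ x^(11/3) dx = x^(14/3)/(14/3)+C

Answer: (3/14)·x^(14/3)+C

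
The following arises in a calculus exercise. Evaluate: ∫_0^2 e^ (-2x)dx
Antiderivative: (1/(-2))e^(-2x)
Evaluate: (1/(-2))(e^-4-1)

Answer: (e^-4-1)/(-2)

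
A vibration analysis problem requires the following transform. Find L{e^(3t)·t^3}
First shifting: L{e^(at)f(t)} = F(s-a)
L{t^3} = 6/s^4
Shift s → s-3: 6/(s-3)^4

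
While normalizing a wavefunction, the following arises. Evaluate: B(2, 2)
B(x,y)=Γ(x)Γ(y)/Γ(x + y)=(x-1)!(y-1)!/(x + y-1)!
B(2,2)=1!·1!/3!=1/6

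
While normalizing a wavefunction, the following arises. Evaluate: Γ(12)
Γ(n)=(n-1)! for positive integers
Γ(12)=11!=39916800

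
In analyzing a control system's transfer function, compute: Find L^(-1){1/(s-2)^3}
L^(-1){1/(s-a)^n}=t^(n-1)·e^(at)/(n-1)!
Here a=2, n=3: t^2·e^(2t)/2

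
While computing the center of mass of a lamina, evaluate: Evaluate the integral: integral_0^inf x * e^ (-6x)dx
This is a Gamma integral. Substitute u=6x (du=6 dx):
integral_0^inf x*e^(-6x) dx=(1/6^2) integral_0^inf u^1*e^(-u) du
=Gamma(2)/6^2=1!/6^2=1/36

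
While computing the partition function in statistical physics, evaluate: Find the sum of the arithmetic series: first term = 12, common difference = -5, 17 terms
Last term: a_n = 12 + (17 - 1)·-5 = -68
Sum = n(a_1 + a_n)/2 = 17(12 + (-68))/2 = -476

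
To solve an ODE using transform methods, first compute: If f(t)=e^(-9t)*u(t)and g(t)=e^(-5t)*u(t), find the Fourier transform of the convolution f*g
By the convolution theorem: F{f*g}=F(omega)*G(omega)
F(omega)=1/(9+j*omega), G(omega)=1/(5+j*omega)
F{f*g}=1/((9+j*omega)(5+j*omega))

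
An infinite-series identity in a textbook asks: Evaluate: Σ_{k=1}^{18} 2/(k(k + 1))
Partial fractions: 2/(k(k+1)) = 2/k - 2/(k+1)
Telescoping sum: 2(1-1/19) = 2·18/19

Answer: 36/19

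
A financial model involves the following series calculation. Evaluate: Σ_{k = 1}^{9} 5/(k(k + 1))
Partial fractions: 5/(k(k+1))=5/k - 5/(k+1)
Telescoping sum: 5(1-1/10)=5·9/10

Answer: 9/2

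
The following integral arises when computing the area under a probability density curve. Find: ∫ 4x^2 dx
Using power rule: ∫ 4x^2 dx=4/3 x^3+C=(4/3)x^3+C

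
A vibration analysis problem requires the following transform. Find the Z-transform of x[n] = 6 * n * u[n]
Z{n*u[n]} = z/(z-1)^2
By linearity: Z{6*n*u[n]} = 6z/(z-1)^2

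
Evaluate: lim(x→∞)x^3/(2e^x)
Apply L'Hôpital 3 times (∞/∞ each time):
Eventually get 3!/(2e^x) → 0

Answer: 0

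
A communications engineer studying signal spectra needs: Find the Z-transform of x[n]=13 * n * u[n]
Z{n*u[n]} = z/(z-1)^2
By linearity: Z{13*n*u[n]} = 13z/(z-1)^2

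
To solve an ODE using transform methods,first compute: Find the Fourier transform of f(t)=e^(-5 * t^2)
The Fourier transform of a Gaussian e^(-a*t^2) is sqrt(pi/a)*e^(-omega^2/(4a)).
With a=5: F(omega)=sqrt(pi/5)*e^(-omega^2/20)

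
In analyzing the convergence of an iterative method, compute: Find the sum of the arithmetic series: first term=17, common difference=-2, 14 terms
Last term: a_n = 17 + (14 - 1)·-2 = -9
Sum = n(a_1 + a_n)/2 = 14(17 + (-9))/2 = 56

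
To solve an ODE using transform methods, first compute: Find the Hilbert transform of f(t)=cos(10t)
The Hilbert transform shifts each frequency component by -pi/2.
H{cos(wt)}=sin(wt)
With w=10: H{cos(10t)}=sin(10t)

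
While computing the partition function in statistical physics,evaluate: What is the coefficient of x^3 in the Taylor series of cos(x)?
cos(x) has only even powers. Coefficient of x^3 = 0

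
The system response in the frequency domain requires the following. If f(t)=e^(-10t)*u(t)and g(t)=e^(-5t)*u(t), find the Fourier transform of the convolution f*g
By the convolution theorem: F{f * g}=F(omega) * G(omega)
F(omega)=1/(10 + j * omega), G(omega)=1/(5 + j * omega)
F{f * g}=1/((10 + j * omega)(5 + j * omega))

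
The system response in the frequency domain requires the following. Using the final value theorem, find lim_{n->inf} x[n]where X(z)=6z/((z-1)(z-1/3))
Final value theorem: lim x[n]=lim_{z->1} (z-1)*X(z)
(z-1)*X(z)=6z/(z-1/3)
As z->1: 6/(1 - 1/3)=6/(2/3)=9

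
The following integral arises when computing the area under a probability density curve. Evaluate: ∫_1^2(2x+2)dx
Step 1: Find antiderivative F(x)=x^2+2x
Step 2: F(2) - F(1)=8 - (3)=5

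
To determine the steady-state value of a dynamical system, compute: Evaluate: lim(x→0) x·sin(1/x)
Squeeze theorem: -|x| ≤ x·sin(1/x) ≤ |x|
Since x → 0 as x → 0, by squeeze theorem the limit is 0

Answer: 0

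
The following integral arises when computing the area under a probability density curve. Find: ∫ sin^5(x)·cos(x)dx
Let u=sin(x), du=cos(x) dx
∫ u^5 du=u^6/6 + C

Answer: sin^6(x)/6 + C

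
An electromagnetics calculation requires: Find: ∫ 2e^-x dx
Since d/dx[e^-x]=- e^-x, we get -2e^-x + C

Answer: -2e^-x + C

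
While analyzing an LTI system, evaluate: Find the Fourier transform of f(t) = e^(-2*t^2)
The Fourier transform of a Gaussian e^(-a * t^2) is sqrt(pi/a) * e^(-omega^2/(4a)).
With a=2: F(omega)=sqrt(pi/2) * e^(-omega^2/8)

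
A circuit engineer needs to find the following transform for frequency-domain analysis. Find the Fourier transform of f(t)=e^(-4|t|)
Using the standard pair: F{e^(-a|t|)}=2a/(a^2+omega^2)
With a=4: F(omega)=8/(16+omega^2)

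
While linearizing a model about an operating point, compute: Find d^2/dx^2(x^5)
Apply power rule 2 times:
d^1: 5x^4
d^2: 20x^3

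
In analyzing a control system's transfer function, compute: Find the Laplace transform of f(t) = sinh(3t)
L{sinh(at)} = a/(s²-a²)
L{sinh(3t)} = 3/(s²-9)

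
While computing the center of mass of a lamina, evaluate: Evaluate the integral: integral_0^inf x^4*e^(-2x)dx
This is a Gamma integral. Substitute u=2x (du=2 dx):
integral_0^inf x^4 * e^(-2x) dx=(1/2^5) integral_0^inf u^4 * e^(-u) du
=Gamma(5)/2^5=4!/2^5=24/32

Answer: 3/4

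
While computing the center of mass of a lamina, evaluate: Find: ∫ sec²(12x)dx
Since d/dx[tan(12x)] = 12sec²(12x), integral = tan(12x)/12+C

Answer: (1/12)tan(12x)+C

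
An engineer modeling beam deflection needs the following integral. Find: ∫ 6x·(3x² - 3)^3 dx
Let u=3x² - 3, du=6x dx
∫ u^3 du=u^4/4 + C

Answer: (3x² - 3)^4/4 + C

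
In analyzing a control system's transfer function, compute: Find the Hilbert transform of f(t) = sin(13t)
The Hilbert transform shifts each frequency component by -pi/2.
H{sin(wt)}=-cos(wt)
With w=13: H{sin(13t)}=-cos(13t)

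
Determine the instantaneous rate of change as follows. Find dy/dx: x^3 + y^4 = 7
Differentiate: 3x^2 + 4y^3·(dy/dx) = 0
dy/dx = -3x^2/(4y^3)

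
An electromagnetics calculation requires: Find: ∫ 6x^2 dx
Using power rule: ∫ 6x^2 dx=6/3 x^3+C=2x^3+C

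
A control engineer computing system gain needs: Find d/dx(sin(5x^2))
Chain rule: d/dx[sin(u)]=cos(u)·u' where u=5x^2
u'=10x

Answer: 10x·cos(5x^2)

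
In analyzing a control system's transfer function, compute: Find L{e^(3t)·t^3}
First shifting: L{e^(at)f(t)}=F(s-a)
L{t^3}=6/s^4
Shift s → s-3: 6/(s-3)^4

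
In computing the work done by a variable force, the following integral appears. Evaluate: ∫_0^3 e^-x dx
Antiderivative: -e^-x
Evaluate: -(e^-3 - 1)

Answer: (e^-3 - 1)/(-1)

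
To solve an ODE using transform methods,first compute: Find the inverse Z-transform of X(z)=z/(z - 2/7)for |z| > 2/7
Standard pair: z/(z-a) <-> a^n*u[n] for causal signals
With a = 2/7: x[n] = (2/7)^n*u[n]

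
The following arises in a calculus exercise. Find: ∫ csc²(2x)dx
Since d/dx[-cot(2x)] = 2csc²(2x), integral = -cot(2x)/2+C

Answer: (-1/2)cot(2x)+C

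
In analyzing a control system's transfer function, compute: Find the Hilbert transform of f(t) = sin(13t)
The Hilbert transform shifts each frequency component by -pi/2.
H{sin(wt)}=-cos(wt)
With w=13: H{sin(13t)}=-cos(13t)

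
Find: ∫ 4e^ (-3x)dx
Since d/dx[e^(-3x)] = -3e^(-3x), we get -4/3 e^(-3x)+C

Answer: (-4/3)e^(-3x)+C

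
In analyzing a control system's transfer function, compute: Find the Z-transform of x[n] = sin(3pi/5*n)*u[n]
Z{sin(w0 * n) * u[n]}=z * sin(w0)/(z^2-2z * cos(w0)+1)
With w0=3pi/5: X(z)=z * sin(3pi/5)/(z^2-2z * cos(3pi/5)+1)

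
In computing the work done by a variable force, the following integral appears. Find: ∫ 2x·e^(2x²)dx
Let u = 2x², du = 4x dx
∫ (1/2)e^u du = e^u/2+C

Answer: e^(2x²)/2+C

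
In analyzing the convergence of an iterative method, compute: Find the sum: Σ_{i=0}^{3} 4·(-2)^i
Geometric series: S = a(1 - r^n)/(1 - r)
a = 4, r = -2, n = 4
S = 4(1 - 16)/3 = -20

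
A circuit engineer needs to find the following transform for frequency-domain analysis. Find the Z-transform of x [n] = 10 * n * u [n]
Z{n * u[n]} = z/(z-1)^2
By linearity: Z{10 * n * u[n]} = 10z/(z-1)^2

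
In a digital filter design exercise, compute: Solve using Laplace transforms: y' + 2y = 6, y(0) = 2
Take L of both sides: sY(s)-2+2Y(s)=6/s
Y(s)(s+2)=6/s+2
Y(s)=6/(s(s+2))+2/(s+2)
Partial fractions: 6/(s(s+2))=3/s - 3/(s+2)
So Y(s)=3/s - 1/(s+2)
Inverse transform (L^(-1){1/s}=1, L^(-1){1/(s+2)}=e^(-2t)):

Answer: y(t)=3 - e^(-2t)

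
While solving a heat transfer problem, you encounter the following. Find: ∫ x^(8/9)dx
Power rule: ∫ x^(8/9) dx=x^(17/9)/(17/9)+C

Answer: (9/17)·x^(17/9)+C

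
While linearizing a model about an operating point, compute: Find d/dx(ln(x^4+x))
Chain rule: d/dx[ln(u)]=u'/u where u=x^4+x
u'=4x^3+1

Answer: (4x^3+1)/(x^4+x)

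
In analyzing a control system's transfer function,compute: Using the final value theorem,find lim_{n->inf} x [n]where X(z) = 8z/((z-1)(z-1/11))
Final value theorem: lim x[n]=lim_{z->1} (z-1) * X(z)
(z-1) * X(z)=8z/(z-1/11)
As z->1: 8/(1-1/11)=8/(10/11)=44/5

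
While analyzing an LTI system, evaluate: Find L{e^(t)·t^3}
First shifting: L{e^(at)f(t)} = F(s-a)
L{t^3} = 6/s^4
Shift s → s-1: 6/(s-1)^4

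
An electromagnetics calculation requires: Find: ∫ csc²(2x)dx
Since d/dx[-cot(2x)]=2csc²(2x), integral=-cot(2x)/2 + C

Answer: (-1/2)cot(2x) + C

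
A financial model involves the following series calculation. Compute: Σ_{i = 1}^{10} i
Using formula: Σ i^1 = n(n+1)/2 = 10·11/2 = 55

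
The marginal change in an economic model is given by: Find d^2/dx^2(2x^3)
Apply power rule 2 times:
d^1: 6x^2
d^2: 12x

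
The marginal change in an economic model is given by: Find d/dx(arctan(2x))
d/dx[arctan(u)] = u'/(1+u²), u = 2x, u' = 2

Answer: 2/(1+4x²)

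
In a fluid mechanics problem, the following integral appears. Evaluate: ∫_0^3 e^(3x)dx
Antiderivative: (1/3)e^(3x)
Evaluate: (1/3)(e^9-1)

Answer: (e^9-1)/3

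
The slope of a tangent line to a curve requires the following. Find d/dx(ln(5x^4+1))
Chain rule: d/dx[ln(u)] = u'/u where u = 5x^4+1
u' = 20x^3

Answer: (20x^3)/(5x^4+1)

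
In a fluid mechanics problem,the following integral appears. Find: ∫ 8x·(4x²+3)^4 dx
Let u=4x²+3, du=8x dx
∫ u^4 du=u^5/5+C

Answer: (4x²+3)^5/5+C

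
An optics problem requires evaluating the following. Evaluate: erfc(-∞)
erfc(x) = 1 - erf(x); erfc(-∞) = 1 - erf(-∞) = 1 - (-1) = 2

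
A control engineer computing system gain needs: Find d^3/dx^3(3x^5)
Apply power rule 3 times:
d^1: 15x^4
d^2: 60x^3
d^3: 180x^2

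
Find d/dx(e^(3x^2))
Chain rule: d/dx[e^u] = e^u · u' where u = 3x^2
u' = 6x

Answer: 6x·e^(3x^2)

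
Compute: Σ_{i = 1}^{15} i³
Using formula: Σ i^3=[n(n + 1)/2]²=[15·16/2]²=14400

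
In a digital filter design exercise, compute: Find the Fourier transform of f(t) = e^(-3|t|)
Using the standard pair: F{e^(-a|t|)} = 2a/(a^2+omega^2)
With a = 3: F(omega) = 6/(9+omega^2)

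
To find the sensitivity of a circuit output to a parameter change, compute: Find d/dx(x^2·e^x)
Product rule: (fg)'=f'g + fg'
f=x^2, f'=2x
g=e^x, g'=e^x

Answer: 2x·e^x + x^2·e^x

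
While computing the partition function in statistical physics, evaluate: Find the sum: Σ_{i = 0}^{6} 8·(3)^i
Geometric series: S = a(1 - r^n)/(1 - r)
a = 8, r = 3, n = 7
S = 8(1 - 2187)/-2 = 8744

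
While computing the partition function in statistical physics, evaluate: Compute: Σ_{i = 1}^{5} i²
Using formula: Σ i^2=n(n + 1)(2n + 1)/6=5·6·11/6=55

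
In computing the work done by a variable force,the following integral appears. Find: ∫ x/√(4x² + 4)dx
Let u = 4x²+4, du = 8x dx
∫ (1/8)·u^(-1/2) du = √u/4+C

Answer: √(4x²+4)/4+C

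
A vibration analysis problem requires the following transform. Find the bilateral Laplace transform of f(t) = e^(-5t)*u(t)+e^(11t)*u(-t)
For e^(-5t) * u(t): L=1/(s+5), Re(s) > -5
For e^(11t) * u(-t): L=-1/(s-11), Re(s) < 11
Combined: F(s)=1/(s+5)-1/(s-11), -5 < Re(s) < 11

Answer: 1/(s+5)-1/(s-11), ROC: -5 < Re(s) < 11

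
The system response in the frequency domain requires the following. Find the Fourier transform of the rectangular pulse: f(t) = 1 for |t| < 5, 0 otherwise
F(omega)=integral from -5 to 5 of e^(-j * omega * t) dt
=2 * sin(5 * omega)/omega=10 * sinc(5 * omega/pi)

Answer: 2 * sin(5 * omega)/omega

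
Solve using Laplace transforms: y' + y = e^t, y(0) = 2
Take L: sY - 2 + Y = 1/(s-1)
Y(s + 1) = 1/(s-1) + 2
Y = 1/((s-1)(s + 1)) + 2/(s + 1)
Partial fractions: 1/((s-1)(s + 1)) = (1/2)/(s-1) - (1/2)/(s + 1)
So Y = (1/2)/(s-1) + (3/2)/(s + 1)
Inverse Laplace transform (L^(-1){1/(s-1)} = e^t, L^(-1){1/(s + 1)} = e^(-t)):

Answer: y(t) = (1/2)·e^t + (3/2)·e^(-t)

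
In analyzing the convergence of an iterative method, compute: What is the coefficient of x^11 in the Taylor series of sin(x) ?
sin(x) = Σ (-1)^k x^(2k+1)/(2k+1)!
For x^11: (-1)^5/11! = -1/39916800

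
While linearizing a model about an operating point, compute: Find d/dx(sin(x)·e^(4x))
Product rule: (fg)' = f'g + fg'
f = sin(x), f' = cos(x)
g = e^(4x), g' = 4·e^(4x)

Answer: cos(x)·e^(4x) + 4·sin(x)·e^(4x)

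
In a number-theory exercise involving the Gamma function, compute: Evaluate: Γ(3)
Γ(n) = (n-1)! for positive integers
Γ(3) = 2! = 2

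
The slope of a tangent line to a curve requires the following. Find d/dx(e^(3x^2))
Chain rule: d/dx[e^u]=e^u · u' where u=3x^2
u'=6x

Answer: 6x·e^(3x^2)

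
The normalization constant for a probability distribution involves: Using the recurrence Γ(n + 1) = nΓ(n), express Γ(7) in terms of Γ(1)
Γ(7)=6Γ(6)=6·5Γ(5)=...=6!·Γ(1)=720·Γ(1)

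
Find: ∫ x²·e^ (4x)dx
Integration by parts twice:
First: u=x², dv=e^(4x) dx => x²e^(4x)/4 - (2/4)∫ xe^(4x) dx
Second (∫ xe^(4x) dx): xe^(4x)/4 - e^(4x)/16
Combining: e^(4x)(x²/4-2x/16+2/64)+C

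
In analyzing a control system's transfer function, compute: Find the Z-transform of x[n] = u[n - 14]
Using the time-shift property: Z{u[n-14]}=z^(-14) * z/(z-1)
=z^(-13)/(z-1)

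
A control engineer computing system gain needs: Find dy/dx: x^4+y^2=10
Differentiate: 4x^3 + 2y·(dy/dx) = 0
dy/dx = -4x^3/(2y)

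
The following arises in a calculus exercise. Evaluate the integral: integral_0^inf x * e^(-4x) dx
This is a Gamma integral. Substitute u=4x (du=4 dx):
integral_0^inf x * e^(-4x) dx=(1/4^2) integral_0^inf u^1 * e^(-u) du
=Gamma(2)/4^2=1!/4^2=1/16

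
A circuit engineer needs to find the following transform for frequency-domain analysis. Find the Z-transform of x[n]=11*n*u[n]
Z{n*u[n]} = z/(z-1)^2
By linearity: Z{11*n*u[n]} = 11z/(z-1)^2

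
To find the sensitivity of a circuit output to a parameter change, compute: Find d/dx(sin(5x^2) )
Chain rule: d/dx[sin(u)]=cos(u)·u' where u=5x^2
u'=10x

Answer: 10x·cos(5x^2)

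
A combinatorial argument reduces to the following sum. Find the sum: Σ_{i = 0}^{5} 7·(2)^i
Geometric series: S=a(1 - r^n)/(1 - r)
a=7, r=2, n=6
S=7(1 - 64)/-1=441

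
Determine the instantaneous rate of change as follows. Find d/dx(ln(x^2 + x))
Chain rule: d/dx[ln(u)] = u'/u where u = x^2+x
u' = 2x+1

Answer: (2x+1)/(x^2+x)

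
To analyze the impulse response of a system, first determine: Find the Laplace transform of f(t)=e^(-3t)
L{e^(at)} = 1/(s-a)
L{e^(-3t)} = 1/(s + 3)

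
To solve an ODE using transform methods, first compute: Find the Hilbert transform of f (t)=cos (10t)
The Hilbert transform shifts each frequency component by -pi/2.
H{cos(wt)}=sin(wt)
With w=10: H{cos(10t)}=sin(10t)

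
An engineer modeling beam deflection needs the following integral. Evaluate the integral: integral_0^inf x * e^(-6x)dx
This is a Gamma integral. Substitute u = 6x (du = 6 dx):
integral_0^inf x * e^(-6x) dx = (1/6^2) integral_0^inf u^1 * e^(-u) du
= Gamma(2)/6^2 = 1!/6^2 = 1/36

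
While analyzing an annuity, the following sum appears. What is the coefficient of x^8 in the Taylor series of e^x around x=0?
Taylor series of e^x = Σ x^n/n!
Coefficient of x^8 = 1/8! = 1/40320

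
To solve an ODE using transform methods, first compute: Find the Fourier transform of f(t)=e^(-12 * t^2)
The Fourier transform of a Gaussian e^(-a*t^2) is sqrt(pi/a)*e^(-omega^2/(4a)).
With a=12: F(omega)=sqrt(pi/12)*e^(-omega^2/48)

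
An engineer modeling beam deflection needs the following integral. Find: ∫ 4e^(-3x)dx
Since d/dx[e^(-3x)] = -3e^(-3x), we get -4/3 e^(-3x) + C

Answer: (-4/3)e^(-3x) + C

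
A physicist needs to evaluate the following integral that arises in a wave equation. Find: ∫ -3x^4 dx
Using power rule: ∫ -3x^4 dx=-3/5 x^5+C=(-3/5)x^5+C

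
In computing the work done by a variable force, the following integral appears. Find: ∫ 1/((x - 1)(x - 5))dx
Partial fractions: 1/((x-1)(x-5))=A/(x-1)+B/(x-5)
A=-1/4, B=1/4
∫ [-1/4· 1/(x-1)+1/4· 1/(x-5)] dx
=(1/4)[ln|x-5| - ln|x-1|]+C

Answer: (1/4)·ln|(x-5)/(x-1)|+C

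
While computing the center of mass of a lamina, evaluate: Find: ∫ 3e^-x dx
Since d/dx[e^-x] = - e^-x, we get -3e^-x+C

Answer: -3e^-x+C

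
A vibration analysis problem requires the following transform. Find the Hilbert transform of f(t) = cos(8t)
The Hilbert transform shifts each frequency component by -pi/2.
H{cos(wt)} = sin(wt)
With w = 8: H{cos(8t)} = sin(8t)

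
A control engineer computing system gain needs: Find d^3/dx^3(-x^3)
Apply power rule 3 times:
d^1: -3x^2
d^2: -6x
d^3: -6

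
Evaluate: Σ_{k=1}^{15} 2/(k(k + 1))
Partial fractions: 2/(k(k + 1))=2/k - 2/(k + 1)
Telescoping sum: 2(1 - 1/16)=2·15/16

Answer: 15/8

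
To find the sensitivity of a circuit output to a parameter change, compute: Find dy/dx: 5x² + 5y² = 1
Differentiate: 10x + 10y·(dy/dx) = 0
dy/dx = -10x/(10y) = -1·(x/y)

Answer: dy/dx = -1·(x/y)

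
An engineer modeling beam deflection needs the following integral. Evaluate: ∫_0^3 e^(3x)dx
Antiderivative: (1/3)e^(3x)
Evaluate: (1/3)(e^9 - 1)

Answer: (e^9 - 1)/3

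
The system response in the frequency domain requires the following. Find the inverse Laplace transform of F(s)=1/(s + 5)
L^(-1){1/(s-a)} = c·e^(at)
Here a = -5, c = 1

Answer: e^(-5t)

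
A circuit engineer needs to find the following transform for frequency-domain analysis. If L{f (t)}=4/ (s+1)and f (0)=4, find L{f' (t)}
L{f'(t)}=s·F(s) - f(0)=4s/(s+1)-4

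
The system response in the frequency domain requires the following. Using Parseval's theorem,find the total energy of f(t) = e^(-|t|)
Parseval's theorem: E = integral |f(t)|^2 dt = (1/2pi) integral |F(omega)|^2 domega
E = integral_{-inf}^{inf} e^(-2|t|) dt = 2*integral_0^inf e^(-2t) dt = 2/(2*1) = 1/1

Answer: 1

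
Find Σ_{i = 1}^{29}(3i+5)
=3·Σ i+5·29=3·435+145=1450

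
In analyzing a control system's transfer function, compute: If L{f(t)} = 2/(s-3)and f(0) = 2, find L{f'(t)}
L{f'(t)}=s·F(s) - f(0)=2s/(s-3) - 2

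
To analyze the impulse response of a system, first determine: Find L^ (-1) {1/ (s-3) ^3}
L^(-1){1/(s-a)^n} = t^(n-1)·e^(at)/(n-1)!
Here a = 3, n = 3: t^2·e^(3t)/2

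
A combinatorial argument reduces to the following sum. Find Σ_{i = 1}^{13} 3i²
=3·n(n+1)(2n+1)/6=3·13·14·27/6=2457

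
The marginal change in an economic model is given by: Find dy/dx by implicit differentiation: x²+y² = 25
Differentiate both sides: 2x + 2y·(dy/dx)=0
Solve: dy/dx=-2x/(2y)=-x/y

Answer: dy/dx=-x/y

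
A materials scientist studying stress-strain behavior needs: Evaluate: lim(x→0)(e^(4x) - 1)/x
L'Hôpital (0/0): lim 4e^(4x)/1 = 4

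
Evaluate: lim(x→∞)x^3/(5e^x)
Apply L'Hôpital 3 times (∞/∞ each time):
Eventually get 3!/(5e^x) → 0

Answer: 0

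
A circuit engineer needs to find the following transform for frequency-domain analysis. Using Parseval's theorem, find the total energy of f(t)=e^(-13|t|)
Parseval's theorem: E=integral |f(t)|^2 dt=(1/2pi) integral |F(omega)|^2 domega
E=integral_{-inf}^{inf} e^(-26|t|) dt=2*integral_0^inf e^(-26t) dt=2/(2*13)=1/13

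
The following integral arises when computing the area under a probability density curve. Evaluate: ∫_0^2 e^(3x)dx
Antiderivative: (1/3)e^(3x)
Evaluate: (1/3)(e^6 - 1)

Answer: (e^6 - 1)/3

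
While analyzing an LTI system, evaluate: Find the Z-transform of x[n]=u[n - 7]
Using the time-shift property: Z{u[n-7]} = z^(-7) * z/(z-1)
= z^(-6)/(z-1)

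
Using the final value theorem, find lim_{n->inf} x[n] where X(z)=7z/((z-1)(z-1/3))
Final value theorem: lim x[n]=lim_{z->1} (z-1)*X(z)
(z-1)*X(z)=7z/(z-1/3)
As z->1: 7/(1-1/3)=7/(2/3)=21/2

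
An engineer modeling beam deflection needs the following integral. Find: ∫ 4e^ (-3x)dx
Since d/dx[e^(-3x)] = -3e^(-3x), we get -4/3 e^(-3x) + C

Answer: (-4/3)e^(-3x) + C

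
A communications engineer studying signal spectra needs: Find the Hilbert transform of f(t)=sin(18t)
The Hilbert transform shifts each frequency component by -pi/2.
H{sin(wt)} = -cos(wt)
With w = 18: H{sin(18t)} = -cos(18t)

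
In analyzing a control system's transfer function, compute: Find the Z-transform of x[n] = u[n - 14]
Using the time-shift property: Z{u[n-14]}=z^(-14)*z/(z-1)
=z^(-13)/(z-1)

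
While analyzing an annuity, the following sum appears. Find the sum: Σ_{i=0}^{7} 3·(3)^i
Geometric series: S=a(1 - r^n)/(1 - r)
a=3, r=3, n=8
S=3(1 - 6561)/-2=9840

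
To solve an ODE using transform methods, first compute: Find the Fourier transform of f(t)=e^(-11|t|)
Using the standard pair: F{e^(-a|t|)} = 2a/(a^2+omega^2)
With a = 11: F(omega) = 22/(121+omega^2)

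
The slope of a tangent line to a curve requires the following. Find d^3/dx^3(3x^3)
Apply power rule 3 times:
d^1: 9x^2
d^2: 18x
d^3: 18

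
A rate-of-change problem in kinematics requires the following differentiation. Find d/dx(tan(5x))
Chain rule: d/dx[tan(u)]=sec²(u)·u' where u=5x
u'=5

Answer: 5·sec²(5x)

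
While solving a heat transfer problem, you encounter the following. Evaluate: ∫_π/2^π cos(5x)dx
Antiderivative: sin(5x)/5
Evaluate at bounds: [sin(5·π)/5] - [sin(5·π/2)/5]
= ((0) - (1))/5 = -1/5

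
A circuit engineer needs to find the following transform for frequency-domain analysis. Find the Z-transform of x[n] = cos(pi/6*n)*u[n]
Z{cos(w0 * n) * u[n]} = z(z - cos(w0))/(z^2 - 2z * cos(w0) + 1)
With w0 = pi/6: X(z) = z(z - cos(pi/6))/(z^2 - 2z * cos(pi/6) + 1)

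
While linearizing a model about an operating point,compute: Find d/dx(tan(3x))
Chain rule: d/dx[tan(u)] = sec²(u)·u' where u = 3x
u' = 3

Answer: 3·sec²(3x)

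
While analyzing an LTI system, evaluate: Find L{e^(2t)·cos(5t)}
First shifting: L{e^(at)f(t)}=F(s-a)
L{cos(5t)}=s/(s² + 25)
Shift: (s-2)/((s-2)² + 25)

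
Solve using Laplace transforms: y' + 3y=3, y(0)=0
Take L of both sides: sY(s) - 0 + 3Y(s)=3/s
Y(s)(s + 3)=3/s + 0
Y(s)=3/(s(s + 3)) + 0/(s + 3)
Partial fractions: 3/(s(s + 3))=1/s - 1/(s + 3)
So Y(s)=1/s - 1/(s + 3)
Inverse transform (L^(-1){1/s}=1, L^(-1){1/(s + 3)}=e^(-3t)):

Answer: y(t)=1 - e^(-3t)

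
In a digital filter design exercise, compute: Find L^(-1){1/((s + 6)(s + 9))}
Partial fractions: 1/((s+6)(s+9))=A/(s+6)+B/(s+9)
Cover-up: A=1/(s+9)|_{s=-6}=1/3; B=1/(s+6)|_{s=-9}=-1/3
L^(-1)=(1/3)e^(-6t) - (1/3)e^(-9t)

Answer: (1/3)(e^(-6t) - e^(-9t))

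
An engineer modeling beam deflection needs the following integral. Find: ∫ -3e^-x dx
Since d/dx[e^-x]=- e^-x, we get 3e^-x + C

Answer: 3e^-x + C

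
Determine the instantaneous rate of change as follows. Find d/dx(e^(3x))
Chain rule: d/dx[e^u] = e^u · u' where u = 3x
u' = 3

Answer: 3·e^(3x)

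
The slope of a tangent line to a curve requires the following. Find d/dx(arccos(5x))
d/dx[arccos(u)] = -u'/√(1-u²), u = 5x, u' = 5

Answer: -5/√(1 - 25x²)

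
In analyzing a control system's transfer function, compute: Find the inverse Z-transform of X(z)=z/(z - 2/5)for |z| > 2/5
Standard pair: z/(z-a) <-> a^n*u[n] for causal signals
With a=2/5: x[n]=(2/5)^n*u[n]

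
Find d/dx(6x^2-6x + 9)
Power rule: d/dx(ax^n)=n·a·x^(n-1)
Term by term: 12·x - 6

Answer: 12x - 6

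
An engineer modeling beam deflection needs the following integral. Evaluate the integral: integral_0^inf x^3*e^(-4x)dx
This is a Gamma integral. Substitute u=4x (du=4 dx):
integral_0^inf x^3*e^(-4x) dx=(1/4^4) integral_0^inf u^3*e^(-u) du
=Gamma(4)/4^4=3!/4^4=6/256

Answer: 3/128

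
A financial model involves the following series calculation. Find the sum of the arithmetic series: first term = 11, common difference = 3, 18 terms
Last term: a_n=11 + (18 - 1)·3=62
Sum=n(a_1 + a_n)/2=18(11 + 62)/2=657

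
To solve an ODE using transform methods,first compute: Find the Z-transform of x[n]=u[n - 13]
Using the time-shift property: Z{u[n-13]}=z^(-13)*z/(z-1)
=z^(-12)/(z-1)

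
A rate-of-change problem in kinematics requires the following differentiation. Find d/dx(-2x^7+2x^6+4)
Power rule: d/dx(ax^n)=n·a·x^(n-1)
Term by term: -14·x^6+12·x^5

Answer: -14x^6+12x^5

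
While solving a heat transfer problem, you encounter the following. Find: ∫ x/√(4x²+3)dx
Let u = 4x² + 3, du = 8x dx
∫ (1/8)·u^(-1/2) du = √u/4 + C

Answer: √(4x² + 3)/4 + C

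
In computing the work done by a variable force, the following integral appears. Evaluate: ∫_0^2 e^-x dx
Antiderivative: -e^-x
Evaluate: -(e^-2 - 1)

Answer: (e^-2 - 1)/(-1)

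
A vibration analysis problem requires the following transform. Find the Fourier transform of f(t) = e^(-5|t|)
Using the standard pair: F{e^(-a|t|)}=2a/(a^2 + omega^2)
With a=5: F(omega)=10/(25 + omega^2)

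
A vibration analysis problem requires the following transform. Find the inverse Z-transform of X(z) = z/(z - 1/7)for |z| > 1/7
Standard pair: z/(z-a) <-> a^n*u[n] for causal signals
With a=1/7: x[n]=(1/7)^n*u[n]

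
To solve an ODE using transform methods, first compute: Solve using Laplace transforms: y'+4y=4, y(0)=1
Take L of both sides: sY(s) - 1 + 4Y(s)=4/s
Y(s)(s + 4)=4/s + 1
Y(s)=4/(s(s + 4)) + 1/(s + 4)
Partial fractions: 4/(s(s + 4))=1/s - 1/(s + 4)
So Y(s)=1/s
Inverse transform (L^(-1){1/s}=1, L^(-1){1/(s + 4)}=e^(-4t)):

Answer: y(t)=1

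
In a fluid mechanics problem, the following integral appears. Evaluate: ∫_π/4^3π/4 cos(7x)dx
Antiderivative: sin(7x)/7
Evaluate at bounds: [sin(7·3π/4)/7] - [sin(7·π/4)/7]
=((-√2/2) - (-√2/2))/7=0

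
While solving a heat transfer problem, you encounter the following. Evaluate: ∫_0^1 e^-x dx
Antiderivative: -e^-x
Evaluate: -(e^-1 - 1)

Answer: (e^-1 - 1)/(-1)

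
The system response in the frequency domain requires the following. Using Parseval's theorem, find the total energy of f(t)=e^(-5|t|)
Parseval's theorem: E = integral |f(t)|^2 dt = (1/2pi) integral |F(omega)|^2 domega
E = integral_{-inf}^{inf} e^(-10|t|) dt = 2*integral_0^inf e^(-10t) dt = 2/(2*5) = 1/5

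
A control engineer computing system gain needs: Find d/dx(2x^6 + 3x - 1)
Power rule: d/dx(ax^n)=n·a·x^(n-1)
Term by term: 12·x^5 + 3

Answer: 12x^5 + 3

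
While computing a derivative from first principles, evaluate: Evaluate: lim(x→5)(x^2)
Polynomial is continuous, so substitute x=5:
1·5^2=25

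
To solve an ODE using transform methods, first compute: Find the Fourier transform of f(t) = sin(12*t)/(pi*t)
sin(W * t)/(pi * t)=(W/pi) * sinc(W * t/pi) is the impulse response of the ideal low-pass filter with cutoff W (here W=12).
Its Fourier transform is a rectangular function:
F(omega)=1 for |omega| < 12, 0 otherwise

Answer: rect(omega/24) [i.e., 1 for |omega| < 12, 0 otherwise]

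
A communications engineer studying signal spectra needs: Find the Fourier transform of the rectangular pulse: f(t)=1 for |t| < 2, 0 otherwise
F(omega)=integral from -2 to 2 of e^(-j * omega * t) dt
=2 * sin(2 * omega)/omega=4 * sinc(2 * omega/pi)

Answer: 2 * sin(2 * omega)/omega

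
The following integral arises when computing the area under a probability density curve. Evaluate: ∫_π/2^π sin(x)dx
Antiderivative: -cos(x)
Evaluate at bounds: [-cos(1·π)/1] - [-cos(1·π/2)/1]
= (-(-1)+(0))/1 = 1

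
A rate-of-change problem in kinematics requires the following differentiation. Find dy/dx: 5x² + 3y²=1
Differentiate: 10x + 6y·(dy/dx)=0
dy/dx=-10x/(6y)=-(5/3)·(x/y)

Answer: dy/dx=-(5/3)·(x/y)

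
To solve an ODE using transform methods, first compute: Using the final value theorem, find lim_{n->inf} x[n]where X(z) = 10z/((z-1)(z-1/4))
Final value theorem: lim x[n]=lim_{z->1} (z-1) * X(z)
(z-1) * X(z)=10z/(z-1/4)
As z->1: 10/(1-1/4)=10/(3/4)=40/3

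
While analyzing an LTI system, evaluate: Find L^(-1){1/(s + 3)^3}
L^(-1){1/(s-a)^n} = t^(n-1)·e^(at)/(n-1)!
Here a = -3, n = 3: t^2·e^(-3t)/2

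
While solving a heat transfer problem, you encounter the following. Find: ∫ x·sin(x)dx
By parts: u=x, dv=sin(x) dx
du=dx, v=-cos(x)
=-x·cos(x) + sin(x) + C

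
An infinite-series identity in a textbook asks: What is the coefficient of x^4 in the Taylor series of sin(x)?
sin(x) has only odd powers. Coefficient of x^4=0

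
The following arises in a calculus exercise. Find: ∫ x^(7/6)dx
Power rule: ∫ x^(7/6) dx=x^(13/6)/(13/6)+C

Answer: (6/13)·x^(13/6)+C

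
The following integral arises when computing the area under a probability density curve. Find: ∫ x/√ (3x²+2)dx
Let u=3x²+2, du=6x dx
∫ (1/6)·u^(-1/2) du=√u/3+C

Answer: √(3x²+2)/3+C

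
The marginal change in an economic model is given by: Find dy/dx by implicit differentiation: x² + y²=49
Differentiate both sides: 2x + 2y·(dy/dx) = 0
Solve: dy/dx = -2x/(2y) = -x/y

Answer: dy/dx = -x/y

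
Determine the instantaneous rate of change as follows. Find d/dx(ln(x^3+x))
Chain rule: d/dx[ln(u)]=u'/u where u=x^3 + x
u'=3x^2 + 1

Answer: (3x^2 + 1)/(x^3 + x)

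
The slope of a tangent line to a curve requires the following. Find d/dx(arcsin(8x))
d/dx[arcsin(u)] = u'/√(1-u²), u = 8x, u' = 8

Answer: 8/√(1-64x²)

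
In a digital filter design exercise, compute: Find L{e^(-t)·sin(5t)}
First shifting: L{e^(at)f(t)}=F(s-a)
L{sin(5t)}=5/(s² + 25)
Shift: 5/((s + 1)² + 25)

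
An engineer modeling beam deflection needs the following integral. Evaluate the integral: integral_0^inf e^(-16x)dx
integral_0^inf e^(-16x) dx = [-1/16 * e^(-16x)]_0^inf
= 0 - (-1/16) = 1/16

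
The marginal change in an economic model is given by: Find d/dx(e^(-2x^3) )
Chain rule: d/dx[e^u] = e^u · u' where u = -2x^3
u' = -6x^2

Answer: -6x^2·e^(-2x^3)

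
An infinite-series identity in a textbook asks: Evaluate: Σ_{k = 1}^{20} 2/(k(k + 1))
Partial fractions: 2/(k(k+1))=2/k - 2/(k+1)
Telescoping sum: 2(1-1/21)=2·20/21

Answer: 40/21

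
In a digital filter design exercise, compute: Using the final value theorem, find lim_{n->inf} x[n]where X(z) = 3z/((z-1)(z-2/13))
Final value theorem: lim x[n]=lim_{z->1} (z-1)*X(z)
(z-1)*X(z)=3z/(z-2/13)
As z->1: 3/(1 - 2/13)=3/(11/13)=39/11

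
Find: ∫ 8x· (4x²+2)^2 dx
Let u=4x² + 2, du=8x dx
∫ u^2 du=u^3/3 + C

Answer: (4x² + 2)^3/3 + C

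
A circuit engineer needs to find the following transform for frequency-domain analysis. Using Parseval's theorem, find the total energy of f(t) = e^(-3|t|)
Parseval's theorem: E=integral |f(t)|^2 dt=(1/2pi) integral |F(omega)|^2 domega
E=integral_{-inf}^{inf} e^(-6|t|) dt=2 * integral_0^inf e^(-6t) dt=2/(2 * 3)=1/3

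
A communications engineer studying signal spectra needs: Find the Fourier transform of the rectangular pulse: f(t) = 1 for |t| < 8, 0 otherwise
F(omega)=integral from -8 to 8 of e^(-j*omega*t) dt
=2*sin(8*omega)/omega=16*sinc(8*omega/pi)

Answer: 2*sin(8*omega)/omega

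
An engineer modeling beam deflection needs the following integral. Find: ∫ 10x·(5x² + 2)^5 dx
Let u=5x²+2, du=10x dx
∫ u^5 du=u^6/6+C

Answer: (5x²+2)^6/6+C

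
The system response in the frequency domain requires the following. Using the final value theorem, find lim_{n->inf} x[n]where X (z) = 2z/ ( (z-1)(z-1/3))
Final value theorem: lim x[n] = lim_{z->1} (z-1) * X(z)
(z-1) * X(z) = 2z/(z-1/3)
As z->1: 2/(1-1/3) = 2/(2/3) = 3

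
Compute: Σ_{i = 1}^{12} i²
Using formula: Σ i^2=n(n + 1)(2n + 1)/6=12·13·25/6=650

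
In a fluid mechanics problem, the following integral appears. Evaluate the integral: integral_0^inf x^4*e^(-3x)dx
This is a Gamma integral. Substitute u = 3x (du = 3 dx):
integral_0^inf x^4*e^(-3x) dx = (1/3^5) integral_0^inf u^4*e^(-u) du
= Gamma(5)/3^5 = 4!/3^5 = 24/243

Answer: 8/81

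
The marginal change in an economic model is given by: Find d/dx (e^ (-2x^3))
Chain rule: d/dx[e^u]=e^u · u' where u=-2x^3
u'=-6x^2

Answer: -6x^2·e^(-2x^3)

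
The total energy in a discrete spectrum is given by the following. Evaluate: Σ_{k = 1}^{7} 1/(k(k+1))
Partial fractions: 1/(k(k + 1)) = 1/k - 1/(k + 1)
Telescoping sum: 1(1 - 1/8) = 1·7/8

Answer: 7/8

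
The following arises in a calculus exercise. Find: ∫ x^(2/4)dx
Power rule: ∫ x^(1/2) dx=x^(3/2)/(3/2)+C

Answer: (2/3)·x^(3/2)+C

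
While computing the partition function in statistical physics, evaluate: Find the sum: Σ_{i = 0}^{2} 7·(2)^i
Geometric series: S=a(1 - r^n)/(1 - r)
a=7, r=2, n=3
S=7(1 - 8)/-1=49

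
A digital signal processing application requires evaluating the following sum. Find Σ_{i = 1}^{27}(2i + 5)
= 2·Σ i+5·27 = 2·378+135 = 891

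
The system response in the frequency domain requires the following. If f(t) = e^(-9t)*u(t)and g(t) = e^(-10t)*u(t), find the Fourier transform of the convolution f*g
By the convolution theorem: F{f*g}=F(omega)*G(omega)
F(omega)=1/(9 + j*omega), G(omega)=1/(10 + j*omega)
F{f*g}=1/((9 + j*omega)(10 + j*omega))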